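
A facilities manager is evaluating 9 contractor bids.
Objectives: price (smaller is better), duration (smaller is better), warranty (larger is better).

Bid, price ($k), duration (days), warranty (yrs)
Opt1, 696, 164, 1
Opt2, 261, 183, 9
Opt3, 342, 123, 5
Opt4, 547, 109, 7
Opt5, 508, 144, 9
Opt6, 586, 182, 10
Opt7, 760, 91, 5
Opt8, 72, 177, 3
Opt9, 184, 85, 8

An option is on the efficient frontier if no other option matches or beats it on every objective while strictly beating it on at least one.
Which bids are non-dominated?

Opt1: dominated by Opt3 (price 342≤696, duration 123≤164, warranty 5≥1).
Opt2: not dominated.
Opt3: dominated by Opt9 (price 184≤342, duration 85≤123, warranty 8≥5).
Opt4: dominated by Opt9 (price 184≤547, duration 85≤109, warranty 8≥7).
Opt5: not dominated.
Opt6: not dominated (best warranty).
Opt7: dominated by Opt9 (price 184≤760, duration 85≤91, warranty 8≥5).
Opt8: not dominated (best price).
Opt9: not dominated (best duration).

Opt2, Opt5, Opt6, Opt8, Opt9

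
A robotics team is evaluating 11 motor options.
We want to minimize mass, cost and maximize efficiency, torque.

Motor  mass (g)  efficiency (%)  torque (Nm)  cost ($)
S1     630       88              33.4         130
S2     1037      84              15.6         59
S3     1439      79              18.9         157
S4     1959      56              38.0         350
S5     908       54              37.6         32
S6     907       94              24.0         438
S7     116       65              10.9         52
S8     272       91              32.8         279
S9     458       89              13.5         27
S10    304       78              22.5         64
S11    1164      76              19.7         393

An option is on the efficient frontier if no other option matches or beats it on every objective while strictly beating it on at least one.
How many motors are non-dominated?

9

S1: not dominated.
S2: not dominated.
S3: dominated by S1 (mass 630≤1439, efficiency 88≥79, torque 33.4≥18.9, cost 130≤157).
S4: not dominated (best torque).
S5: not dominated.
S6: not dominated (best efficiency).
S7: not dominated (best mass).
S8: not dominated.
S9: not dominated (best cost).
S10: not dominated.
S11: dominated by S1 (mass 630≤1164, efficiency 88≥76, torque 33.4≥19.7, cost 130≤393).
Pareto-optimal: S1, S2, S4, S5, S6, S7, S8, S9, S10 → 9.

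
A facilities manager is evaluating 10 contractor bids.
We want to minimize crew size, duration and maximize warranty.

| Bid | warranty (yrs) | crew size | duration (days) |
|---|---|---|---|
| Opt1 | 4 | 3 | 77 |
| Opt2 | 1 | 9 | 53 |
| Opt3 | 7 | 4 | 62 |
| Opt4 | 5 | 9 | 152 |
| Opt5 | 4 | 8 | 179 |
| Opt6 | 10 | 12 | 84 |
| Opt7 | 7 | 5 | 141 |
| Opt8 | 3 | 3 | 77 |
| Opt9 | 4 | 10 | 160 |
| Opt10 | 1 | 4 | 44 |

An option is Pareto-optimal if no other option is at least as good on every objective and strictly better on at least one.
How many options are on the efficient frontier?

4

Opt1: not dominated.
Opt2: dominated by Opt10 (warranty 1≥1, crew size 4≤9, duration 44≤53).
Opt3: not dominated.
Opt4: dominated by Opt3 (warranty 7≥5, crew size 4≤9, duration 62≤152).
Opt5: dominated by Opt1 (warranty 4≥4, crew size 3≤8, duration 77≤179).
Opt6: not dominated (best warranty).
Opt7: dominated by Opt3 (warranty 7≥7, crew size 4≤5, duration 62≤141).
Opt8: dominated by Opt1 (warranty 4≥3, crew size 3≤3, duration 77≤77).
Opt9: dominated by Opt1 (warranty 4≥4, crew size 3≤10, duration 77≤160).
Opt10: not dominated (best duration).
Pareto-optimal: Opt1, Opt3, Opt6, Opt10 → 4.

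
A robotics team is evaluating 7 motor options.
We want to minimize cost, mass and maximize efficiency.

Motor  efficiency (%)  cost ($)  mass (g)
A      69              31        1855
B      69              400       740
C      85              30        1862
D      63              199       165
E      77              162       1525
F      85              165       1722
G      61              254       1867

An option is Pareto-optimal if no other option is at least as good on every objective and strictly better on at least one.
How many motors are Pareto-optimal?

A: not dominated.
B: not dominated.
C: not dominated (best cost).
D: not dominated (best mass).
E: not dominated.
F: not dominated.
G: dominated by A (efficiency 69≥61, cost 31≤254, mass 1855≤1867).
Pareto-optimal: A, B, C, D, E, F → 6.

6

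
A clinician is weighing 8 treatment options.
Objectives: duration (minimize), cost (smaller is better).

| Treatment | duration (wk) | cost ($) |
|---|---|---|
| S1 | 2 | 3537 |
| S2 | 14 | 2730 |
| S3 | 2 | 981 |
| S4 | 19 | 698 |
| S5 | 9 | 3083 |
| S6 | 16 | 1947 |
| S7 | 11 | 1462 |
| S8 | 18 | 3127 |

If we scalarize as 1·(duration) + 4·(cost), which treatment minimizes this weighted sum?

S4

S1: 1·2 + 4·3537 = 14150
S2: 1·14 + 4·2730 = 10934
S3: 1·2 + 4·981 = 3926
S4: 1·19 + 4·698 = 2811
S5: 1·9 + 4·3083 = 12341
S6: 1·16 + 4·1947 = 7804
S7: 1·11 + 4·1462 = 5859
S8: 1·18 + 4·3127 = 12526
Lowest: S4 at 2811.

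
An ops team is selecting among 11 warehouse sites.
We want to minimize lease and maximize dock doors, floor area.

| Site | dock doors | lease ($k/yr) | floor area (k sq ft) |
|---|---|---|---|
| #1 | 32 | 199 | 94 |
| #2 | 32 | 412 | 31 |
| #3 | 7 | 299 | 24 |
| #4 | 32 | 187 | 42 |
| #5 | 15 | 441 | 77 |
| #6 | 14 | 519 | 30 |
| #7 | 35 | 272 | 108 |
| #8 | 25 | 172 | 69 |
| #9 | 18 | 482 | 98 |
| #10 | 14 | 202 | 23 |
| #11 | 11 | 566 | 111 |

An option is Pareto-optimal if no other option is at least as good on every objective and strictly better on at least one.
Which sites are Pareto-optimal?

#1, #4, #7, #8, #11

#1: not dominated.
#2: dominated by #1 (dock doors 32≥32, lease 199≤412, floor area 94≥31).
#3: dominated by #1 (dock doors 32≥7, lease 199≤299, floor area 94≥24).
#4: not dominated.
#5: dominated by #1 (dock doors 32≥15, lease 199≤441, floor area 94≥77).
#6: dominated by #1 (dock doors 32≥14, lease 199≤519, floor area 94≥30).
#7: not dominated (best dock doors).
#8: not dominated (best lease).
#9: dominated by #7 (dock doors 35≥18, lease 272≤482, floor area 108≥98).
#10: dominated by #1 (dock doors 32≥14, lease 199≤202, floor area 94≥23).
#11: not dominated (best floor area).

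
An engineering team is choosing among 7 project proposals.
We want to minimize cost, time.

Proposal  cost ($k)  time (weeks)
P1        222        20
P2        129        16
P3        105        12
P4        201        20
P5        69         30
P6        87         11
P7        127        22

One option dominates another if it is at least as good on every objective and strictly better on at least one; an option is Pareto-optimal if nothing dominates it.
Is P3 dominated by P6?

Yes

P6 vs P3: cost 87≤105, time 11≤12 — P6 is at least as good on every objective with at least one strict improvement.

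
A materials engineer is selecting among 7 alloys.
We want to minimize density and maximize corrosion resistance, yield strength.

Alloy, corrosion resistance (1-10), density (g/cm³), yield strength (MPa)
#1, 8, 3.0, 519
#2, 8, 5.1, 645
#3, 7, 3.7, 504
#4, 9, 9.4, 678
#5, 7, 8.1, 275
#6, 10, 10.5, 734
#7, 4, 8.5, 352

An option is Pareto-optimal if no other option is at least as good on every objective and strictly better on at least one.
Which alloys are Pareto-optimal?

#1, #2, #4, #6

#1: not dominated (best density).
#2: not dominated.
#3: dominated by #1 (corrosion resistance 8≥7, density 3.0≤3.7, yield strength 519≥504).
#4: not dominated.
#5: dominated by #1 (corrosion resistance 8≥7, density 3.0≤8.1, yield strength 519≥275).
#6: not dominated (best corrosion resistance).
#7: dominated by #1 (corrosion resistance 8≥4, density 3.0≤8.5, yield strength 519≥352).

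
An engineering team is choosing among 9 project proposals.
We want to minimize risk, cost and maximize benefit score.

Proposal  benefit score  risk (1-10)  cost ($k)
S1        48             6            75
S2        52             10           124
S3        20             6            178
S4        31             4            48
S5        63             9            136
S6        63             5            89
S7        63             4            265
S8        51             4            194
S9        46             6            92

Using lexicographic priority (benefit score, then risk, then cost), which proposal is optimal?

S7

First maximize benefit score: best is 63, kept {S5, S6, S7}.
Then minimize risk: best is 4, kept {S7}.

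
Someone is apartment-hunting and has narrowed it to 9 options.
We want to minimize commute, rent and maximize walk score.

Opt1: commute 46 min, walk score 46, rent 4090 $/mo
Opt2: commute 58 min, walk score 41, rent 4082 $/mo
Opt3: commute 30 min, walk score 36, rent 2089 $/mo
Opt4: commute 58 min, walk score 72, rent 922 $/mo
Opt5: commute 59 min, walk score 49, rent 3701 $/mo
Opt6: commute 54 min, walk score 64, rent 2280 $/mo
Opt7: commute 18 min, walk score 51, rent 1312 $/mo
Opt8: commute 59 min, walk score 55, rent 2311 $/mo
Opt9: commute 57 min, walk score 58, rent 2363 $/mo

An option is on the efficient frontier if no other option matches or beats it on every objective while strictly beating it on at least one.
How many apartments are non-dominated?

3

Opt1: dominated by Opt7 (commute 18≤46, walk score 51≥46, rent 1312≤4090).
Opt2: dominated by Opt4 (commute 58≤58, walk score 72≥41, rent 922≤4082).
Opt3: dominated by Opt7 (commute 18≤30, walk score 51≥36, rent 1312≤2089).
Opt4: not dominated (best walk score).
Opt5: dominated by Opt4 (commute 58≤59, walk score 72≥49, rent 922≤3701).
Opt6: not dominated.
Opt7: not dominated (best commute).
Opt8: dominated by Opt4 (commute 58≤59, walk score 72≥55, rent 922≤2311).
Opt9: dominated by Opt6 (commute 54≤57, walk score 64≥58, rent 2280≤2363).
Pareto-optimal: Opt4, Opt6, Opt7 → 3.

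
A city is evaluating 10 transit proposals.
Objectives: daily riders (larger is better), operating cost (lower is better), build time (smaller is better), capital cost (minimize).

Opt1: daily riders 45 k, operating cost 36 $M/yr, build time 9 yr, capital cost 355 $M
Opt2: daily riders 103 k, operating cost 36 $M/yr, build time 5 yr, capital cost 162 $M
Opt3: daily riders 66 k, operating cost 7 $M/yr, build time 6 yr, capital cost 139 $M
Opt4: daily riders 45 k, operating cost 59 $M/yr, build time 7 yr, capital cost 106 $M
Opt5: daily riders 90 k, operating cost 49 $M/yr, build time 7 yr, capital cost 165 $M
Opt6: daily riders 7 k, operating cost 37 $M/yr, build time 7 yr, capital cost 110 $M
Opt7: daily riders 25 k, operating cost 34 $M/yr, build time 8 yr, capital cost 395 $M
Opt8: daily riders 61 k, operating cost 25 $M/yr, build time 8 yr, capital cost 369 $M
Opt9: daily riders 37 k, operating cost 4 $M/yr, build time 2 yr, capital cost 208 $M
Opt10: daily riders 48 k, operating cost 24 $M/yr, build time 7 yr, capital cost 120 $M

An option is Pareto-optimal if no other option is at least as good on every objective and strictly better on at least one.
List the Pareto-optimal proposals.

Opt1: dominated by Opt2 (daily riders 103≥45, operating cost 36≤36, build time 5≤9, capital cost 162≤355).
Opt2: not dominated (best daily riders).
Opt3: not dominated.
Opt4: not dominated (best capital cost).
Opt5: dominated by Opt2 (daily riders 103≥90, operating cost 36≤49, build time 5≤7, capital cost 162≤165).
Opt6: not dominated.
Opt7: dominated by Opt3 (daily riders 66≥25, operating cost 7≤34, build time 6≤8, capital cost 139≤395).
Opt8: dominated by Opt3 (daily riders 66≥61, operating cost 7≤25, build time 6≤8, capital cost 139≤369).
Opt9: not dominated (best operating cost).
Opt10: not dominated.

Opt2, Opt3, Opt4, Opt6, Opt9, Opt10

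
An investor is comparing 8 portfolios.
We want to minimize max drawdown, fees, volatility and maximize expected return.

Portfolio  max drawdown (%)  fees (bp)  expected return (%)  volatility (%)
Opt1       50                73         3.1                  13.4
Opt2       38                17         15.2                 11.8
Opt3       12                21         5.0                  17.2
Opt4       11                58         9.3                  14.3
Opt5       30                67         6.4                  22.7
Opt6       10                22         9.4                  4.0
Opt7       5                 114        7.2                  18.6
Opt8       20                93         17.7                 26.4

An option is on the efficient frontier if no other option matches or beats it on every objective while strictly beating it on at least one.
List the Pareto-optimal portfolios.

Opt2, Opt3, Opt6, Opt7, Opt8

Opt1: dominated by Opt2 (max drawdown 38≤50, fees 17≤73, expected return 15.2≥3.1, volatility 11.8≤13.4).
Opt2: not dominated (best fees).
Opt3: not dominated.
Opt4: dominated by Opt6 (max drawdown 10≤11, fees 22≤58, expected return 9.4≥9.3, volatility 4.0≤14.3).
Opt5: dominated by Opt4 (max drawdown 11≤30, fees 58≤67, expected return 9.3≥6.4, volatility 14.3≤22.7).
Opt6: not dominated (best volatility).
Opt7: not dominated (best max drawdown).
Opt8: not dominated (best expected return).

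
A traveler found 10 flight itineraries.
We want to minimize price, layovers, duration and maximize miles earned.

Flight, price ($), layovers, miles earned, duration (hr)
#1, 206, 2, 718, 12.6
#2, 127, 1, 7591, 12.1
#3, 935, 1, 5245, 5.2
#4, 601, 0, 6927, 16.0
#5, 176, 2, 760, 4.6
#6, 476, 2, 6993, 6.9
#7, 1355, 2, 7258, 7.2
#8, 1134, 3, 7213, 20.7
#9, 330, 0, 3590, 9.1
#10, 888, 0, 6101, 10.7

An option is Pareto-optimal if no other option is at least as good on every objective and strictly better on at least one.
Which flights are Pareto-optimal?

#2, #3, #4, #5, #6, #7, #9, #10

#1: dominated by #2 (price 127≤206, layovers 1≤2, miles earned 7591≥718, duration 12.1≤12.6).
#2: not dominated (best price).
#3: not dominated.
#4: not dominated.
#5: not dominated (best duration).
#6: not dominated.
#7: not dominated.
#8: dominated by #2 (price 127≤1134, layovers 1≤3, miles earned 7591≥7213, duration 12.1≤20.7).
#9: not dominated.
#10: not dominated.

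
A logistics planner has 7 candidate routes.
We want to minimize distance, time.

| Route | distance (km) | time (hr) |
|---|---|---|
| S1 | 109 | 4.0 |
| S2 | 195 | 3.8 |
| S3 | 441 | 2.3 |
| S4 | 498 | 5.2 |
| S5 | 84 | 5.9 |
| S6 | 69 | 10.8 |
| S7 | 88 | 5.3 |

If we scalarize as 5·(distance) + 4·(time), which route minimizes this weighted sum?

S6

S1: 5·109 + 4·4.0 = 561.0
S2: 5·195 + 4·3.8 = 990.2
S3: 5·441 + 4·2.3 = 2214.2
S4: 5·498 + 4·5.2 = 2510.8
S5: 5·84 + 4·5.9 = 443.6
S6: 5·69 + 4·10.8 = 388.2
S7: 5·88 + 4·5.3 = 461.2
Lowest: S6 at 388.2.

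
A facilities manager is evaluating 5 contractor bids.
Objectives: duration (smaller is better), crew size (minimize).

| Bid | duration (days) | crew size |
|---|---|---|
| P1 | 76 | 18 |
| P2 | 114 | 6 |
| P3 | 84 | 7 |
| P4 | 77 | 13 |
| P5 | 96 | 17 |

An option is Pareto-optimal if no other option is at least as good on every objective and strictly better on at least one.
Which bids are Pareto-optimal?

P1: not dominated (best duration).
P2: not dominated (best crew size).
P3: not dominated.
P4: not dominated.
P5: dominated by P3 (duration 84≤96, crew size 7≤17).

P1, P2, P3, P4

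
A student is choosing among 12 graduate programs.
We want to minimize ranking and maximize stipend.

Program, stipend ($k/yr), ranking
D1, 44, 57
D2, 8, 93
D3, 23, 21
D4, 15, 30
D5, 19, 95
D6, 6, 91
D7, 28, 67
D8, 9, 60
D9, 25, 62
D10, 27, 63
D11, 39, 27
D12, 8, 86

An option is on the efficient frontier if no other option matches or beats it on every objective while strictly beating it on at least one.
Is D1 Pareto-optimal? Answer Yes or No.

D2: worse on stipend (8 vs 44).
D3: worse on stipend (23 vs 44).
D4: worse on stipend (15 vs 44).
D5: worse on stipend (19 vs 44).
D6: worse on stipend (6 vs 44).
D7: worse on stipend (28 vs 44).
D8: worse on stipend (9 vs 44).
D9: worse on stipend (25 vs 44).
D10: worse on stipend (27 vs 44).
D11: worse on stipend (39 vs 44).
D12: worse on stipend (8 vs 44).
No option is at least as good as D1 on every objective and strictly better on one.

Yes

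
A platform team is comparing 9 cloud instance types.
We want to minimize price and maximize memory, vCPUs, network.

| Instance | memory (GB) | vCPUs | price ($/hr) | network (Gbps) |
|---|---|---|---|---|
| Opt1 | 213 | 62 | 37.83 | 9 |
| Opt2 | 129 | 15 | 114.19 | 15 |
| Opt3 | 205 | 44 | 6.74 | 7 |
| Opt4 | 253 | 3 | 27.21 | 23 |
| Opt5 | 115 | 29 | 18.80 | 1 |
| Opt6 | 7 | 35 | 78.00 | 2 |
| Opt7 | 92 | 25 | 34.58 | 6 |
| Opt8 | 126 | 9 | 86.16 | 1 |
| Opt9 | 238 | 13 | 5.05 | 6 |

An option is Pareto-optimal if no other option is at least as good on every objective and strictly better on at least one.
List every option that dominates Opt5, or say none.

Opt3

Opt3: memory 205≥115, vCPUs 44≥29, price 6.74≤18.80, network 7≥1 — dominates Opt5.
Others (Opt1, Opt2, Opt4, Opt6, Opt7, Opt8, Opt9) are each worse than Opt5 on at least one objective.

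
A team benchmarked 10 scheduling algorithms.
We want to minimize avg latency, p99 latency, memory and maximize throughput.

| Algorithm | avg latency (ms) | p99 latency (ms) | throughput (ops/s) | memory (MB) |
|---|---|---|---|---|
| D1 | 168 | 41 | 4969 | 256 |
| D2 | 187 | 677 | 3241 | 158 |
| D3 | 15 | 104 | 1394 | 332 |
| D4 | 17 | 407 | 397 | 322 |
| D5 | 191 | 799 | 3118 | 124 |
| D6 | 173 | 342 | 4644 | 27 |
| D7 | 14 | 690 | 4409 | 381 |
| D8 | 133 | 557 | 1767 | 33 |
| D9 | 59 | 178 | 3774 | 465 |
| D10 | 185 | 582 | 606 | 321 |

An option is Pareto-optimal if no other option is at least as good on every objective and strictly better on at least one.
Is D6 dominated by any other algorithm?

No

D1: worse on memory (256 vs 27).
D2: worse on avg latency (187 vs 173).
D3: worse on throughput (1394 vs 4644).
D4: worse on p99 latency (407 vs 342).
D5: worse on avg latency (191 vs 173).
D7: worse on p99 latency (690 vs 342).
D8: worse on p99 latency (557 vs 342).
D9: worse on throughput (3774 vs 4644).
D10: worse on avg latency (185 vs 173).
No option is at least as good as D6 on every objective and strictly better on one.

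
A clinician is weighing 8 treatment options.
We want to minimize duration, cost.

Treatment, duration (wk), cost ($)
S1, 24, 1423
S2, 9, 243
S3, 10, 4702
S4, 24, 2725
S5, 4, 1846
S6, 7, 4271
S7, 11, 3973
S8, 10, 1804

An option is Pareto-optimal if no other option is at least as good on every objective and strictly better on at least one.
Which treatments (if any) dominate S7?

S2, S5, S8

S2: duration 9≤11, cost 243≤3973 — dominates S7.
S5: duration 4≤11, cost 1846≤3973 — dominates S7.
S8: duration 10≤11, cost 1804≤3973 — dominates S7.
Others (S1, S3, S4, S6) are each worse than S7 on at least one objective.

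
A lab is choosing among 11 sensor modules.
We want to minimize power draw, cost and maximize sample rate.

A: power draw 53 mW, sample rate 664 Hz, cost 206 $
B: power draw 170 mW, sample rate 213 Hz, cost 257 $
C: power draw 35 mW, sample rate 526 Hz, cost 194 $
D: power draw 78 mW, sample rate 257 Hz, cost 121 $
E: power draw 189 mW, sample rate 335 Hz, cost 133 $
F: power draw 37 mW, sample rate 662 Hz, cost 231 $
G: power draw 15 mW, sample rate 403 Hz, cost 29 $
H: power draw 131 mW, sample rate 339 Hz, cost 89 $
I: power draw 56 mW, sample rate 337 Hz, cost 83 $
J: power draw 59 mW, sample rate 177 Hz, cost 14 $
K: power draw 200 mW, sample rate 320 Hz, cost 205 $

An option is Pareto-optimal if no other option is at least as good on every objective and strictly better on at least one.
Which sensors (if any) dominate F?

A: worse on power draw (53 vs 37).
B: worse on power draw (170 vs 37).
C: worse on sample rate (526 vs 662).
D: worse on power draw (78 vs 37).
E: worse on power draw (189 vs 37).
G: worse on sample rate (403 vs 662).
H: worse on power draw (131 vs 37).
I: worse on power draw (56 vs 37).
J: worse on power draw (59 vs 37).
K: worse on power draw (200 vs 37).
No option dominates F.

none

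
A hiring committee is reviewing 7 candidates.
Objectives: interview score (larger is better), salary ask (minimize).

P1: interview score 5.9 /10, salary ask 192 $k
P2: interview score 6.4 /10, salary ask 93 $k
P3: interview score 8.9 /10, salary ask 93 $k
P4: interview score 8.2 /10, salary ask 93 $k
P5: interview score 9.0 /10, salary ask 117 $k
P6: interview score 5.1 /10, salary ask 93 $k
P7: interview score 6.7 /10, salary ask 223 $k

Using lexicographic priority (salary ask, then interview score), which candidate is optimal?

P3

First minimize salary ask: best is 93, kept {P2, P3, P4, P6}.
Then maximize interview score: best is 8.9, kept {P3}.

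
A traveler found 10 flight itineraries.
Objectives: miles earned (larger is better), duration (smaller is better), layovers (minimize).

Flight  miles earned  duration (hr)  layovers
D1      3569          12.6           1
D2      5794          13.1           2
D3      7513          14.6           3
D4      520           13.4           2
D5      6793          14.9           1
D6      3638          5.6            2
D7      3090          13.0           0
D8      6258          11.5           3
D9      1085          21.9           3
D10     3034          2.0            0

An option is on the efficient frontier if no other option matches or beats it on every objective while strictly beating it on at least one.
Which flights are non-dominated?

D1, D2, D3, D5, D6, D7, D8, D10

D1: not dominated.
D2: not dominated.
D3: not dominated (best miles earned).
D4: dominated by D1 (miles earned 3569≥520, duration 12.6≤13.4, layovers 1≤2).
D5: not dominated.
D6: not dominated.
D7: not dominated.
D8: not dominated.
D9: dominated by D1 (miles earned 3569≥1085, duration 12.6≤21.9, layovers 1≤3).
D10: not dominated (best duration).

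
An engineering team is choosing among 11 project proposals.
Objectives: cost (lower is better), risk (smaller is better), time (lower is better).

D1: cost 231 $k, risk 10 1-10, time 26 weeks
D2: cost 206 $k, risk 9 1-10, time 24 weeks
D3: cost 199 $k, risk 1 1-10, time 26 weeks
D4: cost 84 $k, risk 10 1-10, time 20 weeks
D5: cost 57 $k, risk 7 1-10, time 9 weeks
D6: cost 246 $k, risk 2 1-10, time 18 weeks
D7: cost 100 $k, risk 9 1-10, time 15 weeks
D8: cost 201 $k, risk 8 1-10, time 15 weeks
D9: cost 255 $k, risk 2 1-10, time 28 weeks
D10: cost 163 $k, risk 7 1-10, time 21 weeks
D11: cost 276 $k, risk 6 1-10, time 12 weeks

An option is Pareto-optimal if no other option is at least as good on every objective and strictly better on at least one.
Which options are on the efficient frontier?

D1: dominated by D2 (cost 206≤231, risk 9≤10, time 24≤26).
D2: dominated by D5 (cost 57≤206, risk 7≤9, time 9≤24).
D3: not dominated (best risk).
D4: dominated by D5 (cost 57≤84, risk 7≤10, time 9≤20).
D5: not dominated (best cost).
D6: not dominated.
D7: dominated by D5 (cost 57≤100, risk 7≤9, time 9≤15).
D8: dominated by D5 (cost 57≤201, risk 7≤8, time 9≤15).
D9: dominated by D3 (cost 199≤255, risk 1≤2, time 26≤28).
D10: dominated by D5 (cost 57≤163, risk 7≤7, time 9≤21).
D11: not dominated.

D3, D5, D6, D11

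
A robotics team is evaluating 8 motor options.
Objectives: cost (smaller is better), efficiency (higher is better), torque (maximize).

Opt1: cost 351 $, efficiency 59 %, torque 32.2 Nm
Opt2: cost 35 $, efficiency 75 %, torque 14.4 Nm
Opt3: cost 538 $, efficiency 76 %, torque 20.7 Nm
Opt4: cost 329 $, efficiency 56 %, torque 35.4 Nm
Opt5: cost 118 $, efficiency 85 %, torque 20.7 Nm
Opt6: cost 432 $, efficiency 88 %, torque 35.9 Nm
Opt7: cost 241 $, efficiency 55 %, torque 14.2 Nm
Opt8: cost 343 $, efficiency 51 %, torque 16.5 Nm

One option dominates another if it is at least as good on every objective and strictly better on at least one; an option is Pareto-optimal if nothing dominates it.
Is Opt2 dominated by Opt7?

No

Opt7 vs Opt2: Opt7 is worse on cost (241 vs 35), so it does not dominate Opt2.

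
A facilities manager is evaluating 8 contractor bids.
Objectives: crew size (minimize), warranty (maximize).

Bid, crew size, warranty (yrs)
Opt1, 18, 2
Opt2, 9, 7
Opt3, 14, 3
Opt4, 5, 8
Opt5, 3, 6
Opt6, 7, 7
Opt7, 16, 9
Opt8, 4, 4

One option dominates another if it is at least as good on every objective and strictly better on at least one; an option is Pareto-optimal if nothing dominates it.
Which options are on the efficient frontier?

Opt1: dominated by Opt2 (crew size 9≤18, warranty 7≥2).
Opt2: dominated by Opt4 (crew size 5≤9, warranty 8≥7).
Opt3: dominated by Opt2 (crew size 9≤14, warranty 7≥3).
Opt4: not dominated.
Opt5: not dominated (best crew size).
Opt6: dominated by Opt4 (crew size 5≤7, warranty 8≥7).
Opt7: not dominated (best warranty).
Opt8: dominated by Opt5 (crew size 3≤4, warranty 6≥4).

Opt4, Opt5, Opt7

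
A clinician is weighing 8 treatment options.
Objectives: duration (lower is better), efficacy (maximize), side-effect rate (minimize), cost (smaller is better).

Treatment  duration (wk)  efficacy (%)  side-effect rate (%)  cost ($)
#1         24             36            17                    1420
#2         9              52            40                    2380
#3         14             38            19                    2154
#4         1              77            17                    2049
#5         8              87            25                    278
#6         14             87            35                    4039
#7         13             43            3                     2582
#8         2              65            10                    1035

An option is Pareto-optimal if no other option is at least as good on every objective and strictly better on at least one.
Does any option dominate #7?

#1: worse on duration (24 vs 13).
#2: worse on side-effect rate (40 vs 3).
#3: worse on duration (14 vs 13).
#4: worse on side-effect rate (17 vs 3).
#5: worse on side-effect rate (25 vs 3).
#6: worse on duration (14 vs 13).
#8: worse on side-effect rate (10 vs 3).
No option is at least as good as #7 on every objective and strictly better on one.

No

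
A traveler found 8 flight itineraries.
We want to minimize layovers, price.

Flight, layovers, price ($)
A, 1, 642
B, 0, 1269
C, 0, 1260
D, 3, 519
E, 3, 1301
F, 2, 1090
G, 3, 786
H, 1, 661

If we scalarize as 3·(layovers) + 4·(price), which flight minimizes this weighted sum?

A: 3·1 + 4·642 = 2571
B: 3·0 + 4·1269 = 5076
C: 3·0 + 4·1260 = 5040
D: 3·3 + 4·519 = 2085
E: 3·3 + 4·1301 = 5213
F: 3·2 + 4·1090 = 4366
G: 3·3 + 4·786 = 3153
H: 3·1 + 4·661 = 2647
Lowest: D at 2085.

D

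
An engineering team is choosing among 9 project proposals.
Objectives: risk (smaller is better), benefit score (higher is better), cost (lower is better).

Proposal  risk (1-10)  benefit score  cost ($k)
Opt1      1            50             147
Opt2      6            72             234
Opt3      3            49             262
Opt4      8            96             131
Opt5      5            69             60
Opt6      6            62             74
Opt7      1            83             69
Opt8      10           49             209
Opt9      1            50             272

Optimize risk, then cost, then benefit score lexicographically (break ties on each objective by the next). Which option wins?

Opt7

First minimize risk: best is 1, kept {Opt1, Opt7, Opt9}.
Then minimize cost: best is 69, kept {Opt7}.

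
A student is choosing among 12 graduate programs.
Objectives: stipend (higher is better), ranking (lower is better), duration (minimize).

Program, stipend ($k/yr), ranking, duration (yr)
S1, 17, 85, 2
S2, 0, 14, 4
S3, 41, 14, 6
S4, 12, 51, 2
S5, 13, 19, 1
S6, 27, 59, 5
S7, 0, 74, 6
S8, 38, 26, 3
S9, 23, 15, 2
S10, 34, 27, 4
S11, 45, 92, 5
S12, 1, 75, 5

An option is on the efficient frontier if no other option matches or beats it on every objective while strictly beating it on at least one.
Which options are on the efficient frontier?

S1: dominated by S9 (stipend 23≥17, ranking 15≤85, duration 2≤2).
S2: not dominated.
S3: not dominated.
S4: dominated by S5 (stipend 13≥12, ranking 19≤51, duration 1≤2).
S5: not dominated (best duration).
S6: dominated by S8 (stipend 38≥27, ranking 26≤59, duration 3≤5).
S7: dominated by S2 (stipend 0≥0, ranking 14≤74, duration 4≤6).
S8: not dominated.
S9: not dominated.
S10: dominated by S8 (stipend 38≥34, ranking 26≤27, duration 3≤4).
S11: not dominated (best stipend).
S12: dominated by S4 (stipend 12≥1, ranking 51≤75, duration 2≤5).

S2, S3, S5, S8, S9, S11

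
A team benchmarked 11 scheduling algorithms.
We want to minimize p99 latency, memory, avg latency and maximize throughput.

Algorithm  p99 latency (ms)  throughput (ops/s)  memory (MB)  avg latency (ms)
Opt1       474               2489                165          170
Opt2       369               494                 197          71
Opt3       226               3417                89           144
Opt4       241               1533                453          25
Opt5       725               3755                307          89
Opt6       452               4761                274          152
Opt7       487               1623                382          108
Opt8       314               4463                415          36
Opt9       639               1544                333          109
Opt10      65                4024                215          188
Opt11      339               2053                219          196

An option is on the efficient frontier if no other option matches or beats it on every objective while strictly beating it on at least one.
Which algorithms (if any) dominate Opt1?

Opt3: p99 latency 226≤474, throughput 3417≥2489, memory 89≤165, avg latency 144≤170 — dominates Opt1.
Others (Opt2, Opt4, Opt5, Opt6, Opt7, Opt8, Opt9, Opt10, Opt11) are each worse than Opt1 on at least one objective.

Opt3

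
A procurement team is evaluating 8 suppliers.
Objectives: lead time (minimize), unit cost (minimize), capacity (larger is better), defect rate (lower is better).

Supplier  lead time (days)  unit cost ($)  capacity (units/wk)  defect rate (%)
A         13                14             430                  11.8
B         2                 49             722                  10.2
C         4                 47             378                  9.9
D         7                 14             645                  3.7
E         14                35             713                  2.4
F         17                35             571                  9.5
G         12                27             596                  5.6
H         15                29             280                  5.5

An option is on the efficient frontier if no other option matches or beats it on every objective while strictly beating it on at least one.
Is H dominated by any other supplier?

D vs H: lead time 7≤15, unit cost 14≤29, capacity 645≥280, defect rate 3.7≤5.5 — D is at least as good on every objective and strictly better on at least one, so D dominates H.

Yes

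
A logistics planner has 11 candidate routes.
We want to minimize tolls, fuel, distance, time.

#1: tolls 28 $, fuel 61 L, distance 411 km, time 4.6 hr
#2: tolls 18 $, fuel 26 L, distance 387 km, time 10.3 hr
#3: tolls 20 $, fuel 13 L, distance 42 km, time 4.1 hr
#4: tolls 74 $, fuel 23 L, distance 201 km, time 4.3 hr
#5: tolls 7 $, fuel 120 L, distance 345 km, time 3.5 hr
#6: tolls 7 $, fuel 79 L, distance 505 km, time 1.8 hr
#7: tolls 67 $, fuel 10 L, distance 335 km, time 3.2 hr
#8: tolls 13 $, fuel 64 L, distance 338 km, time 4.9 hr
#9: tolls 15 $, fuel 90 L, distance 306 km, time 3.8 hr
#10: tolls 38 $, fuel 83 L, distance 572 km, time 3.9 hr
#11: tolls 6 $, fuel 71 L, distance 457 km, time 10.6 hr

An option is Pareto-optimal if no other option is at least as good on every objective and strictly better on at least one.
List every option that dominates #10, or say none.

#6: tolls 7≤38, fuel 79≤83, distance 505≤572, time 1.8≤3.9 — dominates #10.
Others (#1, #2, #3, #4, #5, #7, #8, #9, #11) are each worse than #10 on at least one objective.

#6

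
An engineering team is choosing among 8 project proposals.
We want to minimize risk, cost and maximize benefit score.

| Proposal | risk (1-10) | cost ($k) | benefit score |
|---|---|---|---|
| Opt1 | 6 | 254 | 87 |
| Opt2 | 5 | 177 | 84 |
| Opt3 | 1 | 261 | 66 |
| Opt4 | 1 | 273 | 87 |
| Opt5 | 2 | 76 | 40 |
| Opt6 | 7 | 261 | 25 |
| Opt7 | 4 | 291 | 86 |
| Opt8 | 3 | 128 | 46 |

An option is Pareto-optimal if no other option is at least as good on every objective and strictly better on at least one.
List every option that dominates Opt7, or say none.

Opt4

Opt4: risk 1≤4, cost 273≤291, benefit score 87≥86 — dominates Opt7.
Others (Opt1, Opt2, Opt3, Opt5, Opt6, Opt8) are each worse than Opt7 on at least one objective.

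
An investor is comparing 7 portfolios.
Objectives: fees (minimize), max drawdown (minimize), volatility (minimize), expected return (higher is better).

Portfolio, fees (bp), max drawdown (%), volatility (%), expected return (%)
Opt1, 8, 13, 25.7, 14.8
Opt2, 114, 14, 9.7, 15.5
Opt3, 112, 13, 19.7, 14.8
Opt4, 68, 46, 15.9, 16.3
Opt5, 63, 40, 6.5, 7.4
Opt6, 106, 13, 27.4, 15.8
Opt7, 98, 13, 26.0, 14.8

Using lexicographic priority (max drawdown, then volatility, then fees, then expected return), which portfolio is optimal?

First minimize max drawdown: best is 13, kept {Opt1, Opt3, Opt6, Opt7}.
Then minimize volatility: best is 19.7, kept {Opt3}.

Opt3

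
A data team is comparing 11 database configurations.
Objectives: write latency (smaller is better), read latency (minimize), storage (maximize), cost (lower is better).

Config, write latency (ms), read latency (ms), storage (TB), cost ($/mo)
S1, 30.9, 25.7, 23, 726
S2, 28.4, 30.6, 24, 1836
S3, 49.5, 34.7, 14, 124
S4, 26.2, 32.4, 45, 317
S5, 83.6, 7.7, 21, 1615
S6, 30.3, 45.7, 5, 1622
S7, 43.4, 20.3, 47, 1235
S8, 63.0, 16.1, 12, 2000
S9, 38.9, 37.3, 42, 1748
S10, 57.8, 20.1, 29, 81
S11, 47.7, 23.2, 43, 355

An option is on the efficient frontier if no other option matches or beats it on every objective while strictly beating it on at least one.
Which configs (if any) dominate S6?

S4: write latency 26.2≤30.3, read latency 32.4≤45.7, storage 45≥5, cost 317≤1622 — dominates S6.
Others (S1, S2, S3, S5, S7, S8, S9, S10, S11) are each worse than S6 on at least one objective.

S4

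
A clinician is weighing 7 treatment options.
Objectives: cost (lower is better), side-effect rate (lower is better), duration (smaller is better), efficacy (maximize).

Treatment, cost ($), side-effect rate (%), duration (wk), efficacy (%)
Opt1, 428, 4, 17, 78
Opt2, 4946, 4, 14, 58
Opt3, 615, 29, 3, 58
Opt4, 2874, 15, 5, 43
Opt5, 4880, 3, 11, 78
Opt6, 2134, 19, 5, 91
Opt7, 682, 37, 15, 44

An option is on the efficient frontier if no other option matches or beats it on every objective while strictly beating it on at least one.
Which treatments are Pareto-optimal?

Opt1, Opt3, Opt4, Opt5, Opt6

Opt1: not dominated (best cost).
Opt2: dominated by Opt5 (cost 4880≤4946, side-effect rate 3≤4, duration 11≤14, efficacy 78≥58).
Opt3: not dominated (best duration).
Opt4: not dominated.
Opt5: not dominated (best side-effect rate).
Opt6: not dominated (best efficacy).
Opt7: dominated by Opt3 (cost 615≤682, side-effect rate 29≤37, duration 3≤15, efficacy 58≥44).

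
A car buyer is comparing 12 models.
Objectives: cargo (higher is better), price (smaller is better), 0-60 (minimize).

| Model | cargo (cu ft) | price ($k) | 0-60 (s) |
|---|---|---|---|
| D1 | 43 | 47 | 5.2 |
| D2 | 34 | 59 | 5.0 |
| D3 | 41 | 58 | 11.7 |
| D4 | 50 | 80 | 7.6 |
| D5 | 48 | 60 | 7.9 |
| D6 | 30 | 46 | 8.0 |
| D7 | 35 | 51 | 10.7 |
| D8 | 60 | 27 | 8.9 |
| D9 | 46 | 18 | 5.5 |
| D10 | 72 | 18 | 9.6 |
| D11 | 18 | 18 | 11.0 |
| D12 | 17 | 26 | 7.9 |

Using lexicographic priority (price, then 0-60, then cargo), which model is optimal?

D9

First minimize price: best is 18, kept {D9, D10, D11}.
Then minimize 0-60: best is 5.5, kept {D9}.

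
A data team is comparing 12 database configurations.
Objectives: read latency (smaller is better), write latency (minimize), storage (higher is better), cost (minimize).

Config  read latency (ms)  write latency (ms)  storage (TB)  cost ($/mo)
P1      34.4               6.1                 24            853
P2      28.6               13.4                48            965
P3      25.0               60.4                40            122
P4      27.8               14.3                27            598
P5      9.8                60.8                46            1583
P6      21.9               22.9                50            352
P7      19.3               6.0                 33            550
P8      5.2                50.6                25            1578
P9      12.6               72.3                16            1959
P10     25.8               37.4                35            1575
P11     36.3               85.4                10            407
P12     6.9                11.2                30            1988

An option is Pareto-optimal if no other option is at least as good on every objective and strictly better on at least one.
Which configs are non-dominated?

P1: dominated by P7 (read latency 19.3≤34.4, write latency 6.0≤6.1, storage 33≥24, cost 550≤853).
P2: not dominated.
P3: not dominated (best cost).
P4: dominated by P7 (read latency 19.3≤27.8, write latency 6.0≤14.3, storage 33≥27, cost 550≤598).
P5: not dominated.
P6: not dominated (best storage).
P7: not dominated (best write latency).
P8: not dominated (best read latency).
P9: dominated by P5 (read latency 9.8≤12.6, write latency 60.8≤72.3, storage 46≥16, cost 1583≤1959).
P10: dominated by P6 (read latency 21.9≤25.8, write latency 22.9≤37.4, storage 50≥35, cost 352≤1575).
P11: dominated by P3 (read latency 25.0≤36.3, write latency 60.4≤85.4, storage 40≥10, cost 122≤407).
P12: not dominated.

P2, P3, P5, P6, P7, P8, P12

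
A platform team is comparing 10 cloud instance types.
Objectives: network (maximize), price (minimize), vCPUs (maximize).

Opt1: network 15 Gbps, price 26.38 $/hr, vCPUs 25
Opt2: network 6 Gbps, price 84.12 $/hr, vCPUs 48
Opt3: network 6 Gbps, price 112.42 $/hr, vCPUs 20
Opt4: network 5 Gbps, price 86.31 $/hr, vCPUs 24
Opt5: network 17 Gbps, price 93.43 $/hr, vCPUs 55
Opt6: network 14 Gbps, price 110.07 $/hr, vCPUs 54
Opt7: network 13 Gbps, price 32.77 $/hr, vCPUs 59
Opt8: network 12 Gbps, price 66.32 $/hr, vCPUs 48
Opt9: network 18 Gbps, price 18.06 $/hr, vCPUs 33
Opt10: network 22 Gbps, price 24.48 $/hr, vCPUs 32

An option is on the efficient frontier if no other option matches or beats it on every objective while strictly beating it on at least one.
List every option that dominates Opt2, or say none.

Opt7, Opt8

Opt7: network 13≥6, price 32.77≤84.12, vCPUs 59≥48 — dominates Opt2.
Opt8: network 12≥6, price 66.32≤84.12, vCPUs 48≥48 — dominates Opt2.
Others (Opt1, Opt3, Opt4, Opt5, Opt6, Opt9, Opt10) are each worse than Opt2 on at least one objective.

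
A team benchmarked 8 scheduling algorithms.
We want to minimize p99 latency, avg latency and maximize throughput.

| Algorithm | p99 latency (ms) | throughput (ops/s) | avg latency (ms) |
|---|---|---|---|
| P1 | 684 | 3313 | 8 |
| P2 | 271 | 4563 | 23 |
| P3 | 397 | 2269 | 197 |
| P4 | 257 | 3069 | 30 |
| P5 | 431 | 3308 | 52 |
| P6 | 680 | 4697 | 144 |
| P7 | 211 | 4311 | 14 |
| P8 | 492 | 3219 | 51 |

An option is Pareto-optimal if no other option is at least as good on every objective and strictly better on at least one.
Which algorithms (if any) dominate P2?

none

P1: worse on p99 latency (684 vs 271).
P3: worse on p99 latency (397 vs 271).
P4: worse on throughput (3069 vs 4563).
P5: worse on p99 latency (431 vs 271).
P6: worse on p99 latency (680 vs 271).
P7: worse on throughput (4311 vs 4563).
P8: worse on p99 latency (492 vs 271).
No option dominates P2.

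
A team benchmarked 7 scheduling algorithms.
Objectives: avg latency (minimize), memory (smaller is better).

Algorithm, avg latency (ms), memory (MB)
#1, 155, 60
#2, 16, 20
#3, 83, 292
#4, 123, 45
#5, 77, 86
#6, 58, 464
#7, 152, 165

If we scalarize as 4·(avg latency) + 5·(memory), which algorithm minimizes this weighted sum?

#1: 4·155 + 5·60 = 920
#2: 4·16 + 5·20 = 164
#3: 4·83 + 5·292 = 1792
#4: 4·123 + 5·45 = 717
#5: 4·77 + 5·86 = 738
#6: 4·58 + 5·464 = 2552
#7: 4·152 + 5·165 = 1433
Lowest: #2 at 164.

#2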